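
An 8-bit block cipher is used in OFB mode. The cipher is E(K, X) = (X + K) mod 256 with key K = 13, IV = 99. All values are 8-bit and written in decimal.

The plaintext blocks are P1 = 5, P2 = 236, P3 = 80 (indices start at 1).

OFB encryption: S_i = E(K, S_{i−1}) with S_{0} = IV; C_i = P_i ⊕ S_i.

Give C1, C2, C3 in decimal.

C1: S = E(K, 99) = 112; 5 ⊕ 112 = 117.
C2: S = E(K, 112) = 125; 236 ⊕ 125 = 145.
C3: S = E(K, 125) = 138; 80 ⊕ 138 = 218.

C1 = 117, C2 = 145, C3 = 218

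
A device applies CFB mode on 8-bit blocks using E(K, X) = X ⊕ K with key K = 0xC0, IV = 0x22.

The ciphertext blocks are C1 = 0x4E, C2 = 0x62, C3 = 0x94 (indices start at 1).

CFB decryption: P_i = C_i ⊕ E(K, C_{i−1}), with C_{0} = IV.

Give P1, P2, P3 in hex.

P1 = 0xAC, P2 = 0xEC, P3 = 0x36

P1: E(K, 0x22) = 0xE2; 0x4E ⊕ 0xE2 = 0xAC.
P2: E(K, 0x4E) = 0x8E; 0x62 ⊕ 0x8E = 0xEC.
P3: E(K, 0x62) = 0xA2; 0x94 ⊕ 0xA2 = 0x36.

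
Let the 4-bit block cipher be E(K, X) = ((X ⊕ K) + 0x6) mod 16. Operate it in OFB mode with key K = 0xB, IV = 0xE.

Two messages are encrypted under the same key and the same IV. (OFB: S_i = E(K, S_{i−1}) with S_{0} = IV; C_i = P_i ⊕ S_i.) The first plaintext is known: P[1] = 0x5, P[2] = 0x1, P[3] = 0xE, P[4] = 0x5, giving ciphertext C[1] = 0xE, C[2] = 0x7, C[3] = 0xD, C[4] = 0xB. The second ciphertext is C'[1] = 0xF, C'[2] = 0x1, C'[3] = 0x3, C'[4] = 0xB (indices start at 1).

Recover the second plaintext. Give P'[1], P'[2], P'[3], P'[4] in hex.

P'[1] = 0x4, P'[2] = 0x7, P'[3] = 0x0, P'[4] = 0x5

In OFB with a reused IV, both messages share the same keystream S_i, so C_i ⊕ C'_i = P_i ⊕ P'_i and thus P'_i = P_i ⊕ C_i ⊕ C'_i.
P'[1]: 0x5 ⊕ 0xE ⊕ 0xF = 0x4.
P'[2]: 0x1 ⊕ 0x7 ⊕ 0x1 = 0x7.
P'[3]: 0xE ⊕ 0xD ⊕ 0x3 = 0x0.
P'[4]: 0x5 ⊕ 0xB ⊕ 0xB = 0x5.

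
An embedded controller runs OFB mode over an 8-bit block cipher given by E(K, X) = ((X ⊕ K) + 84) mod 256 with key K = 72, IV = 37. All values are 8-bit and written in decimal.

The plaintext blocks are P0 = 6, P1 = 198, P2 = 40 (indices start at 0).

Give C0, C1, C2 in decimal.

C0 = 199, C1 = 27, C2 = 193

OFB encryption: S_i = E(K, S_{i−1}) with S_{−1} = IV; C_i = P_i ⊕ S_i.
C0: S = E(K, 37) = 193; 6 ⊕ 193 = 199.
C1: S = E(K, 193) = 221; 198 ⊕ 221 = 27.
C2: S = E(K, 221) = 233; 40 ⊕ 233 = 193.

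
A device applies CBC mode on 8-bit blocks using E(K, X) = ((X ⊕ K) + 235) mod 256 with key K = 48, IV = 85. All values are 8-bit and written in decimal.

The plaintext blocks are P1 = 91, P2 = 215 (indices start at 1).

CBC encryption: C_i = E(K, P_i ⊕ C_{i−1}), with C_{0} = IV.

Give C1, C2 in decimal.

C1 = 41, C2 = 185

C1: P1 ⊕ 85 = 14; E(K, 14) = 41.
C2: P2 ⊕ 41 = 254; E(K, 254) = 185.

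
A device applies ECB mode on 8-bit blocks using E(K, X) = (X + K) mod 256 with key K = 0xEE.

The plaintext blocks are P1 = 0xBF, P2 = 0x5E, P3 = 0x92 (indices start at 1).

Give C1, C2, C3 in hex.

ECB encryption: C_i = E(K, P_i).
C1: E(K, 0xBF) = 0xAD.
C2: E(K, 0x5E) = 0x4C.
C3: E(K, 0x92) = 0x80.

C1 = 0xAD, C2 = 0x4C, C3 = 0x80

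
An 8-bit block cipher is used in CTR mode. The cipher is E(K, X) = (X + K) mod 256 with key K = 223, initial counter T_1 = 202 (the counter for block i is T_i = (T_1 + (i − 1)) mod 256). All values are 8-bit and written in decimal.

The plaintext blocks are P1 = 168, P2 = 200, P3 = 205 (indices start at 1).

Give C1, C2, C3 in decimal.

C1 = 1, C2 = 98, C3 = 102

CTR encryption: S_i = E(K, T_i) where T_i is the counter for block i; C_i = P_i ⊕ S_i.
C1: T = 202, S = E(K, T) = 169; 168 ⊕ 169 = 1.
C2: T = 203, S = E(K, T) = 170; 200 ⊕ 170 = 98.
C3: T = 204, S = E(K, T) = 171; 205 ⊕ 171 = 102.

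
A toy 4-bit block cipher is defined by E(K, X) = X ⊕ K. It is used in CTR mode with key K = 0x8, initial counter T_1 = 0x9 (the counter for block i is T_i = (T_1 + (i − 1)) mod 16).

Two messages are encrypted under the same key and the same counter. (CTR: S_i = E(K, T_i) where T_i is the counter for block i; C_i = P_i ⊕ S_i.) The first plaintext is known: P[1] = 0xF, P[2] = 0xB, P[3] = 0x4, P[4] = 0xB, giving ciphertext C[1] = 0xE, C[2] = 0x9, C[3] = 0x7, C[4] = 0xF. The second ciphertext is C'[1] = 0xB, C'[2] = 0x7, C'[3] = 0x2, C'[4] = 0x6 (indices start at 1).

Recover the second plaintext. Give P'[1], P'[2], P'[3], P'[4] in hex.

In CTR with a reused counter, both messages share the same keystream S_i, so C_i ⊕ C'_i = P_i ⊕ P'_i and thus P'_i = P_i ⊕ C_i ⊕ C'_i.
P'[1]: 0xF ⊕ 0xE ⊕ 0xB = 0xA.
P'[2]: 0xB ⊕ 0x9 ⊕ 0x7 = 0x5.
P'[3]: 0x4 ⊕ 0x7 ⊕ 0x2 = 0x1.
P'[4]: 0xB ⊕ 0xF ⊕ 0x6 = 0x2.

P'[1] = 0xA, P'[2] = 0x5, P'[3] = 0x1, P'[4] = 0x2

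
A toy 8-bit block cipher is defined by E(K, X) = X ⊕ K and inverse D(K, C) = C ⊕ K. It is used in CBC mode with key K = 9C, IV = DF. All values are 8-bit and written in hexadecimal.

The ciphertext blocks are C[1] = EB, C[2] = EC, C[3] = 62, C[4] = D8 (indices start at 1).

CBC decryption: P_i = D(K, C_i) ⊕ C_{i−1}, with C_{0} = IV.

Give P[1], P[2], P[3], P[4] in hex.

P[1] = A8, P[2] = 9B, P[3] = 12, P[4] = 26

P[1]: D(K, EB) = 77; 77 ⊕ DF = A8.
P[2]: D(K, EC) = 70; 70 ⊕ EB = 9B.
P[3]: D(K, 62) = FE; FE ⊕ EC = 12.
P[4]: D(K, D8) = 44; 44 ⊕ 62 = 26.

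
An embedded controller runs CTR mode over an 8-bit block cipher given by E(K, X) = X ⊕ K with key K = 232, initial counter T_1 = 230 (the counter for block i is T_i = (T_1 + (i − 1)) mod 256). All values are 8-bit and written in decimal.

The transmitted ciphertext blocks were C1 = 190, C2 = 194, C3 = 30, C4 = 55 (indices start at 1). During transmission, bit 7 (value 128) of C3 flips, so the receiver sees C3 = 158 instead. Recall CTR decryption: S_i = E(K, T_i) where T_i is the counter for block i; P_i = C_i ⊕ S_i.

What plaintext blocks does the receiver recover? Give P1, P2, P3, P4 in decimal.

Only C3 changed, to 158. In CTR, a change in C_i flips the same bit in P_i only; the keystream is unaffected. Decrypting the received ciphertext:
P1: T = 230, S = E(K, T) = 14; 190 ⊕ 14 = 176.
P2: T = 231, S = E(K, T) = 15; 194 ⊕ 15 = 205.
P3: T = 232, S = E(K, T) = 0; 158 ⊕ 0 = 158.
P4: T = 233, S = E(K, T) = 1; 55 ⊕ 1 = 54.
Blocks that differ from the original plaintext: P3.

P1 = 176, P2 = 205, P3 = 158, P4 = 54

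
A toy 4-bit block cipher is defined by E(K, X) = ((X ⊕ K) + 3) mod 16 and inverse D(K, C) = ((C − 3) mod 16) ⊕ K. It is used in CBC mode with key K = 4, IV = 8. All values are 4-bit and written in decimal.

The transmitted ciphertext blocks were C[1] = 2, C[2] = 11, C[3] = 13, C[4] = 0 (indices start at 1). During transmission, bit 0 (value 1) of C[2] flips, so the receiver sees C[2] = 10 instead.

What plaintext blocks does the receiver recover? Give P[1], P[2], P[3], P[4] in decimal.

CBC decryption: P_i = D(K, C_i) ⊕ C_{i−1}, with C_{0} = IV.
Only C[2] changed, to 10. In CBC, a change in C_i garbles P_i and flips the same bit in P_{i+1}. Decrypting the received ciphertext:
P[1]: D(K, 2) = 11; 11 ⊕ 8 = 3.
P[2]: D(K, 10) = 3; 3 ⊕ 2 = 1.
P[3]: D(K, 13) = 14; 14 ⊕ 10 = 4.
P[4]: D(K, 0) = 9; 9 ⊕ 13 = 4.
Blocks that differ from the original plaintext: P[2], P[3].

P[1] = 3, P[2] = 1, P[3] = 4, P[4] = 4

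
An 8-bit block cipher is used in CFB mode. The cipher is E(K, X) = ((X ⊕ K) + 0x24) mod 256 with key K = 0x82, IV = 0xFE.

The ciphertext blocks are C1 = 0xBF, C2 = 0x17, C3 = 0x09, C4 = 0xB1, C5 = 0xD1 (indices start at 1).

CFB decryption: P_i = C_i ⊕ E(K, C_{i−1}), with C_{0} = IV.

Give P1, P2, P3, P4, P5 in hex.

P1: E(K, 0xFE) = 0xA0; 0xBF ⊕ 0xA0 = 0x1F.
P2: E(K, 0xBF) = 0x61; 0x17 ⊕ 0x61 = 0x76.
P3: E(K, 0x17) = 0xB9; 0x09 ⊕ 0xB9 = 0xB0.
P4: E(K, 0x09) = 0xAF; 0xB1 ⊕ 0xAF = 0x1E.
P5: E(K, 0xB1) = 0x57; 0xD1 ⊕ 0x57 = 0x86.

P1 = 0x1F, P2 = 0x76, P3 = 0xB0, P4 = 0x1E, P5 = 0x86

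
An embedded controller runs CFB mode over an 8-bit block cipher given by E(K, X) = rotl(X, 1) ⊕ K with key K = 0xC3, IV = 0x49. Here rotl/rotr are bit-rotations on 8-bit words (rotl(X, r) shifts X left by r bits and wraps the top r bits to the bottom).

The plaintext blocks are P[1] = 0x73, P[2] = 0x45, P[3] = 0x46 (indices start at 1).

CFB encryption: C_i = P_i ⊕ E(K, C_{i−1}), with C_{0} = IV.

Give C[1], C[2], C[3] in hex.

C[1]: E(K, 0x49) = 0x51; 0x73 ⊕ 0x51 = 0x22.
C[2]: E(K, 0x22) = 0x87; 0x45 ⊕ 0x87 = 0xC2.
C[3]: E(K, 0xC2) = 0x46; 0x46 ⊕ 0x46 = 0x00.

C[1] = 0x22, C[2] = 0xC2, C[3] = 0x00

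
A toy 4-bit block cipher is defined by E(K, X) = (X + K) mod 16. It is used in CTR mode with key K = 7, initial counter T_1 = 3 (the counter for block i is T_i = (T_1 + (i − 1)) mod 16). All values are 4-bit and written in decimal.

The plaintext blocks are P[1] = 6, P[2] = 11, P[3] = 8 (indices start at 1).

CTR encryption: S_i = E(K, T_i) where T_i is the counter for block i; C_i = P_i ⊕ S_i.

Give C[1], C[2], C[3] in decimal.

C[1] = 12, C[2] = 0, C[3] = 4

C[1]: T = 3, S = E(K, T) = 10; 6 ⊕ 10 = 12.
C[2]: T = 4, S = E(K, T) = 11; 11 ⊕ 11 = 0.
C[3]: T = 5, S = E(K, T) = 12; 8 ⊕ 12 = 4.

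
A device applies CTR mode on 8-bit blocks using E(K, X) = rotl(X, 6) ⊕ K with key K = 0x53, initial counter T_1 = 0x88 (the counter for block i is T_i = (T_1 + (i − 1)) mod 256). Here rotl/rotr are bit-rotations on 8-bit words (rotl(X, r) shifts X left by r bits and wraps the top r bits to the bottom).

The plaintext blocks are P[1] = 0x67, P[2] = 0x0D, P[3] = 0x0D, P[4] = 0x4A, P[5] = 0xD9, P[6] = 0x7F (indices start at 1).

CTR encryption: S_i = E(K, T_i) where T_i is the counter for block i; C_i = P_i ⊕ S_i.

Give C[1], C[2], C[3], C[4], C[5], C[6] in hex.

C[1] = 0x16, C[2] = 0x3C, C[3] = 0xFC, C[4] = 0xFB, C[5] = 0xA9, C[6] = 0x4F

C[1]: T = 0x88, S = E(K, T) = 0x71; 0x67 ⊕ 0x71 = 0x16.
C[2]: T = 0x89, S = E(K, T) = 0x31; 0x0D ⊕ 0x31 = 0x3C.
C[3]: T = 0x8A, S = E(K, T) = 0xF1; 0x0D ⊕ 0xF1 = 0xFC.
C[4]: T = 0x8B, S = E(K, T) = 0xB1; 0x4A ⊕ 0xB1 = 0xFB.
C[5]: T = 0x8C, S = E(K, T) = 0x70; 0xD9 ⊕ 0x70 = 0xA9.
C[6]: T = 0x8D, S = E(K, T) = 0x30; 0x7F ⊕ 0x30 = 0x4F.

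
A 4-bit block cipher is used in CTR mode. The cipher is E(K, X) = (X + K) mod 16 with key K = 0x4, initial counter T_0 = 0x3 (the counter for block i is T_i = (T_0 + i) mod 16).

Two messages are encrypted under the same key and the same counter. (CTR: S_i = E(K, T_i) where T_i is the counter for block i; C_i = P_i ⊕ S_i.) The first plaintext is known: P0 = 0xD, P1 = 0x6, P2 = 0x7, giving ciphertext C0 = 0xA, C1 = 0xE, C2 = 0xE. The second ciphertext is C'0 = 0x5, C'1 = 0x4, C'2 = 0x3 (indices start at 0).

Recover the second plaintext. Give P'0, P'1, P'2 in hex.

P'0 = 0x2, P'1 = 0xC, P'2 = 0xA

In CTR with a reused counter, both messages share the same keystream S_i, so C_i ⊕ C'_i = P_i ⊕ P'_i and thus P'_i = P_i ⊕ C_i ⊕ C'_i.
P'0: 0xD ⊕ 0xA ⊕ 0x5 = 0x2.
P'1: 0x6 ⊕ 0xE ⊕ 0x4 = 0xC.
P'2: 0x7 ⊕ 0xE ⊕ 0x3 = 0xA.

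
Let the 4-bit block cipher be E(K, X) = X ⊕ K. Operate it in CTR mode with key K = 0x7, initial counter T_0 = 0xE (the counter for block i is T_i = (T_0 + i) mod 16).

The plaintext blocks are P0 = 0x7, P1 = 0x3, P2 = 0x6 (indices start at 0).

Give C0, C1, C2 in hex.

CTR encryption: S_i = E(K, T_i) where T_i is the counter for block i; C_i = P_i ⊕ S_i.
C0: T = 0xE, S = E(K, T) = 0x9; 0x7 ⊕ 0x9 = 0xE.
C1: T = 0xF, S = E(K, T) = 0x8; 0x3 ⊕ 0x8 = 0xB.
C2: T = 0x0, S = E(K, T) = 0x7; 0x6 ⊕ 0x7 = 0x1.

C0 = 0xE, C1 = 0xB, C2 = 0x1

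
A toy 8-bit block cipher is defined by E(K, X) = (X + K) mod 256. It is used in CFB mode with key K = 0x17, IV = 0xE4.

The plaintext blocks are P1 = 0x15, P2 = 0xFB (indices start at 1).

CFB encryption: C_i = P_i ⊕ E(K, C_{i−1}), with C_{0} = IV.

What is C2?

C2 = 0xFE

C1: E(K, 0xE4) = 0xFB; 0x15 ⊕ 0xFB = 0xEE.
C2: E(K, 0xEE) = 0x05; 0xFB ⊕ 0x05 = 0xFE.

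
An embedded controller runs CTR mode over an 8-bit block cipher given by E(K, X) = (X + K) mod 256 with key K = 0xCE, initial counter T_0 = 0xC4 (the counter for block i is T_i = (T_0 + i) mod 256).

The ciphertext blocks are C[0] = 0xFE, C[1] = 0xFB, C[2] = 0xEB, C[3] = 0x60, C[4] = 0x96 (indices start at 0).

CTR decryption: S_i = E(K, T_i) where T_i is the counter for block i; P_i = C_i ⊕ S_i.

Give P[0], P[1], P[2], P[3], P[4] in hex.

P[0] = 0x6C, P[1] = 0x68, P[2] = 0x7F, P[3] = 0xF5, P[4] = 0x00

P[0]: T = 0xC4, S = E(K, T) = 0x92; 0xFE ⊕ 0x92 = 0x6C.
P[1]: T = 0xC5, S = E(K, T) = 0x93; 0xFB ⊕ 0x93 = 0x68.
P[2]: T = 0xC6, S = E(K, T) = 0x94; 0xEB ⊕ 0x94 = 0x7F.
P[3]: T = 0xC7, S = E(K, T) = 0x95; 0x60 ⊕ 0x95 = 0xF5.
P[4]: T = 0xC8, S = E(K, T) = 0x96; 0x96 ⊕ 0x96 = 0x00.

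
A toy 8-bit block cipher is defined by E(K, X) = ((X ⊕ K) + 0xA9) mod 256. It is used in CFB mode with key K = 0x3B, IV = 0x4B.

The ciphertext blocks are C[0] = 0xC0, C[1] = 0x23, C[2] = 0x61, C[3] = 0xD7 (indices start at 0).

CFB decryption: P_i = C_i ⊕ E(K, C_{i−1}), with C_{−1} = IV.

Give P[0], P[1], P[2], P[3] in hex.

P[0] = 0xD9, P[1] = 0x87, P[2] = 0xA0, P[3] = 0xD4

P[0]: E(K, 0x4B) = 0x19; 0xC0 ⊕ 0x19 = 0xD9.
P[1]: E(K, 0xC0) = 0xA4; 0x23 ⊕ 0xA4 = 0x87.
P[2]: E(K, 0x23) = 0xC1; 0x61 ⊕ 0xC1 = 0xA0.
P[3]: E(K, 0x61) = 0x03; 0xD7 ⊕ 0x03 = 0xD4.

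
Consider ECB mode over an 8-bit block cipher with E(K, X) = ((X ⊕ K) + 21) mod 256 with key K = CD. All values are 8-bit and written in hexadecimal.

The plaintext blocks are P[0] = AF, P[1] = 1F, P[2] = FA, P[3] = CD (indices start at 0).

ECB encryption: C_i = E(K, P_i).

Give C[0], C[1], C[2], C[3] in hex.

C[0]: E(K, AF) = 83.
C[1]: E(K, 1F) = F3.
C[2]: E(K, FA) = 58.
C[3]: E(K, CD) = 21.

C[0] = 83, C[1] = F3, C[2] = 58, C[3] = 21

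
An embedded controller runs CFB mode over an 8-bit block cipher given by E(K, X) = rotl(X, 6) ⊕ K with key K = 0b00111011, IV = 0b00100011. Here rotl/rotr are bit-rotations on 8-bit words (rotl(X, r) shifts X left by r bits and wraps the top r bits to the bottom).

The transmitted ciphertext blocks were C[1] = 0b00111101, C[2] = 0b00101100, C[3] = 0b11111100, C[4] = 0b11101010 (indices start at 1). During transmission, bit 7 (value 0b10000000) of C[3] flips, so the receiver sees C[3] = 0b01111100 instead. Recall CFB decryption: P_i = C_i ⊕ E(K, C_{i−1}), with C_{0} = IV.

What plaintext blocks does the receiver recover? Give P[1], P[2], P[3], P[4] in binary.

P[1] = 0b11001110, P[2] = 0b01011000, P[3] = 0b01001100, P[4] = 0b11001110

Only C[3] changed, to 0b01111100. In CFB, a change in C_i flips the same bit in P_i and garbles P_{i+1}. Decrypting the received ciphertext:
P[1]: E(K, 0b00100011) = 0b11110011; 0b00111101 ⊕ 0b11110011 = 0b11001110.
P[2]: E(K, 0b00111101) = 0b01110100; 0b00101100 ⊕ 0b01110100 = 0b01011000.
P[3]: E(K, 0b00101100) = 0b00110000; 0b01111100 ⊕ 0b00110000 = 0b01001100.
P[4]: E(K, 0b01111100) = 0b00100100; 0b11101010 ⊕ 0b00100100 = 0b11001110.
Blocks that differ from the original plaintext: P[3], P[4].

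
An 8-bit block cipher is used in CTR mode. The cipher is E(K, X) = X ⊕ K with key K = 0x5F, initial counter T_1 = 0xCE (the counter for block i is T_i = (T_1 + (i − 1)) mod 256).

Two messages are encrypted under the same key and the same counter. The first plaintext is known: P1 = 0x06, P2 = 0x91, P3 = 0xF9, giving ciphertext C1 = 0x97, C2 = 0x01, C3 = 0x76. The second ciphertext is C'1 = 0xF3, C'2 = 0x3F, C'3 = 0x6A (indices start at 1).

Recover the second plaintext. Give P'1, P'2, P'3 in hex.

P'1 = 0x62, P'2 = 0xAF, P'3 = 0xE5

In CTR with a reused counter, both messages share the same keystream S_i, so C_i ⊕ C'_i = P_i ⊕ P'_i and thus P'_i = P_i ⊕ C_i ⊕ C'_i.
P'1: 0x06 ⊕ 0x97 ⊕ 0xF3 = 0x62.
P'2: 0x91 ⊕ 0x01 ⊕ 0x3F = 0xAF.
P'3: 0xF9 ⊕ 0x76 ⊕ 0x6A = 0xE5.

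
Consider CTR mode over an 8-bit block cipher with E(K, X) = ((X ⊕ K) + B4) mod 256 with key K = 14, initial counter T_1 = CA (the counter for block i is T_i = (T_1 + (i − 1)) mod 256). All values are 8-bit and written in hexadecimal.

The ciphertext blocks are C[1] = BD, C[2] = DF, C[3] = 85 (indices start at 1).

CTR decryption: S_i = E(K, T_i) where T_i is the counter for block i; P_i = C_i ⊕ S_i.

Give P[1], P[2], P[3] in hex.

P[1]: T = CA, S = E(K, T) = 92; BD ⊕ 92 = 2F.
P[2]: T = CB, S = E(K, T) = 93; DF ⊕ 93 = 4C.
P[3]: T = CC, S = E(K, T) = 8C; 85 ⊕ 8C = 09.

P[1] = 2F, P[2] = 4C, P[3] = 09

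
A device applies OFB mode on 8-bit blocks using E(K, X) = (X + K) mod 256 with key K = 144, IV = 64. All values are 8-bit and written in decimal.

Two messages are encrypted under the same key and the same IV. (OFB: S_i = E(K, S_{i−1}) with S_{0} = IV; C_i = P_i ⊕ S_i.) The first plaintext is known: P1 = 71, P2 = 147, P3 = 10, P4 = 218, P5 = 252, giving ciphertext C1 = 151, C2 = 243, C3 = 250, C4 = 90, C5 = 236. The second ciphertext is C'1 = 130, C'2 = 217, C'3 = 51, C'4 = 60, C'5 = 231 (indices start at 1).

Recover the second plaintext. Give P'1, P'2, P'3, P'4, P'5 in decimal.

P'1 = 82, P'2 = 185, P'3 = 195, P'4 = 188, P'5 = 247

In OFB with a reused IV, both messages share the same keystream S_i, so C_i ⊕ C'_i = P_i ⊕ P'_i and thus P'_i = P_i ⊕ C_i ⊕ C'_i.
P'1: 71 ⊕ 151 ⊕ 130 = 82.
P'2: 147 ⊕ 243 ⊕ 217 = 185.
P'3: 10 ⊕ 250 ⊕ 51 = 195.
P'4: 218 ⊕ 90 ⊕ 60 = 188.
P'5: 252 ⊕ 236 ⊕ 231 = 247.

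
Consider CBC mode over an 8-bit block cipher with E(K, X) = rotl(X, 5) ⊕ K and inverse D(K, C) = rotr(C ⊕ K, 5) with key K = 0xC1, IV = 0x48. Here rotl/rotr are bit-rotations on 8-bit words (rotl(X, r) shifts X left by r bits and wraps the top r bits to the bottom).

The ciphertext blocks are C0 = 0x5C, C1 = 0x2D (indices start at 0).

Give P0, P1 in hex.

P0 = 0xA4, P1 = 0x3B

CBC decryption: P_i = D(K, C_i) ⊕ C_{i−1}, with C_{−1} = IV.
P0: D(K, 0x5C) = 0xEC; 0xEC ⊕ 0x48 = 0xA4.
P1: D(K, 0x2D) = 0x67; 0x67 ⊕ 0x5C = 0x3B.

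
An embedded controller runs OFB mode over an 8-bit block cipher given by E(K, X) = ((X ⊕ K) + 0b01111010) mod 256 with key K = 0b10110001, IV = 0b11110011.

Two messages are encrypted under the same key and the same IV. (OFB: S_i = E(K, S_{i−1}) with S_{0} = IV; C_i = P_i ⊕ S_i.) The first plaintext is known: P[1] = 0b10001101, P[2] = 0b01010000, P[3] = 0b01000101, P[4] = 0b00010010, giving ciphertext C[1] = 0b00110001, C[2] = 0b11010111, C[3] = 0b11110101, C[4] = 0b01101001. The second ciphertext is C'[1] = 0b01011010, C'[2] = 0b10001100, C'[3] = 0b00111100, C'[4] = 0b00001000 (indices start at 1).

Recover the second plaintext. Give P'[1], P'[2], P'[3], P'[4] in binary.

In OFB with a reused IV, both messages share the same keystream S_i, so C_i ⊕ C'_i = P_i ⊕ P'_i and thus P'_i = P_i ⊕ C_i ⊕ C'_i.
P'[1]: 0b10001101 ⊕ 0b00110001 ⊕ 0b01011010 = 0b11100110.
P'[2]: 0b01010000 ⊕ 0b11010111 ⊕ 0b10001100 = 0b00001011.
P'[3]: 0b01000101 ⊕ 0b11110101 ⊕ 0b00111100 = 0b10001100.
P'[4]: 0b00010010 ⊕ 0b01101001 ⊕ 0b00001000 = 0b01110011.

P'[1] = 0b11100110, P'[2] = 0b00001011, P'[3] = 0b10001100, P'[4] = 0b01110011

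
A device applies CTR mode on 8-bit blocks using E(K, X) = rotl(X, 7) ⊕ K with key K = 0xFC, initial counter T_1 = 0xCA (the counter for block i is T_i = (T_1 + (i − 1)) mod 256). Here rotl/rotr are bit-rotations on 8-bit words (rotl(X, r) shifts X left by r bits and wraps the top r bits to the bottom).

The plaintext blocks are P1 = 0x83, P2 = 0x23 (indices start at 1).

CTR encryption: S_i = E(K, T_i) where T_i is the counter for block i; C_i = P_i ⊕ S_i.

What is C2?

C1: T = 0xCA, S = E(K, T) = 0x99; 0x83 ⊕ 0x99 = 0x1A.
C2: T = 0xCB, S = E(K, T) = 0x19; 0x23 ⊕ 0x19 = 0x3A.

C2 = 0x3A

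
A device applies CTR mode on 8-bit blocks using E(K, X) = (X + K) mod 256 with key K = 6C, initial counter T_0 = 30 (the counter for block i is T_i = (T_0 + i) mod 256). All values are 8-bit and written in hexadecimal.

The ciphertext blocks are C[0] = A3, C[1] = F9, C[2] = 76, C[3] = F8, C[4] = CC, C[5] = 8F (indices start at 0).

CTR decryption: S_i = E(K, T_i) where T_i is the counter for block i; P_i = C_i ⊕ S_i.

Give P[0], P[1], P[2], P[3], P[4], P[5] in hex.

P[0] = 3F, P[1] = 64, P[2] = E8, P[3] = 67, P[4] = 6C, P[5] = 2E

P[0]: T = 30, S = E(K, T) = 9C; A3 ⊕ 9C = 3F.
P[1]: T = 31, S = E(K, T) = 9D; F9 ⊕ 9D = 64.
P[2]: T = 32, S = E(K, T) = 9E; 76 ⊕ 9E = E8.
P[3]: T = 33, S = E(K, T) = 9F; F8 ⊕ 9F = 67.
P[4]: T = 34, S = E(K, T) = A0; CC ⊕ A0 = 6C.
P[5]: T = 35, S = E(K, T) = A1; 8F ⊕ A1 = 2E.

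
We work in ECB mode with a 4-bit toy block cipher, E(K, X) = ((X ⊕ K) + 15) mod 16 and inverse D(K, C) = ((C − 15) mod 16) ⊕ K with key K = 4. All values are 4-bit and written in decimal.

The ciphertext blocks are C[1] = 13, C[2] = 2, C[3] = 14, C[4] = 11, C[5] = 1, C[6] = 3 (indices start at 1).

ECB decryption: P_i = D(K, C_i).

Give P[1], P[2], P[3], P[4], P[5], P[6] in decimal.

P[1] = 10, P[2] = 7, P[3] = 11, P[4] = 8, P[5] = 6, P[6] = 0

P[1]: D(K, 13) = 10.
P[2]: D(K, 2) = 7.
P[3]: D(K, 14) = 11.
P[4]: D(K, 11) = 8.
P[5]: D(K, 1) = 6.
P[6]: D(K, 3) = 0.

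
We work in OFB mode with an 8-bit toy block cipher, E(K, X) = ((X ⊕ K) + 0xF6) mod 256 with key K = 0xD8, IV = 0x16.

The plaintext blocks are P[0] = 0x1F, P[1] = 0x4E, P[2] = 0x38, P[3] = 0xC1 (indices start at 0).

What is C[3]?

C[3] = 0xCF

OFB encryption: S_i = E(K, S_{i−1}) with S_{−1} = IV; C_i = P_i ⊕ S_i.
C[0]: S = E(K, 0x16) = 0xC4; 0x1F ⊕ 0xC4 = 0xDB.
C[1]: S = E(K, 0xC4) = 0x12; 0x4E ⊕ 0x12 = 0x5C.
C[2]: S = E(K, 0x12) = 0xC0; 0x38 ⊕ 0xC0 = 0xF8.
C[3]: S = E(K, 0xC0) = 0x0E; 0xC1 ⊕ 0x0E = 0xCF.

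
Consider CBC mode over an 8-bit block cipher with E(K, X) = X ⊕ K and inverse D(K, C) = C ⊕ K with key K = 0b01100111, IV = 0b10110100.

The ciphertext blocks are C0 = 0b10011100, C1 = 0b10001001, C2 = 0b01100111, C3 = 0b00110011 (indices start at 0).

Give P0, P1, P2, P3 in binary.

CBC decryption: P_i = D(K, C_i) ⊕ C_{i−1}, with C_{−1} = IV.
P0: D(K, 0b10011100) = 0b11111011; 0b11111011 ⊕ 0b10110100 = 0b01001111.
P1: D(K, 0b10001001) = 0b11101110; 0b11101110 ⊕ 0b10011100 = 0b01110010.
P2: D(K, 0b01100111) = 0b00000000; 0b00000000 ⊕ 0b10001001 = 0b10001001.
P3: D(K, 0b00110011) = 0b01010100; 0b01010100 ⊕ 0b01100111 = 0b00110011.

P0 = 0b01001111, P1 = 0b01110010, P2 = 0b10001001, P3 = 0b00110011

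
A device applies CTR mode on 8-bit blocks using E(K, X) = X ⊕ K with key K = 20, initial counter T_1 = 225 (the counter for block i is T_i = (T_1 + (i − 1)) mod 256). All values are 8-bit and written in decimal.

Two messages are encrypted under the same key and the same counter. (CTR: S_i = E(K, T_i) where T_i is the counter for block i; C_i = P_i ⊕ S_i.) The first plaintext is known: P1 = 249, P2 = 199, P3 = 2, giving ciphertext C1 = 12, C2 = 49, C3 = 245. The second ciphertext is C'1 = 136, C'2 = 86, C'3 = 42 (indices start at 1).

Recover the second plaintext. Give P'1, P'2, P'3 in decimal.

In CTR with a reused counter, both messages share the same keystream S_i, so C_i ⊕ C'_i = P_i ⊕ P'_i and thus P'_i = P_i ⊕ C_i ⊕ C'_i.
P'1: 249 ⊕ 12 ⊕ 136 = 125.
P'2: 199 ⊕ 49 ⊕ 86 = 160.
P'3: 2 ⊕ 245 ⊕ 42 = 221.

P'1 = 125, P'2 = 160, P'3 = 221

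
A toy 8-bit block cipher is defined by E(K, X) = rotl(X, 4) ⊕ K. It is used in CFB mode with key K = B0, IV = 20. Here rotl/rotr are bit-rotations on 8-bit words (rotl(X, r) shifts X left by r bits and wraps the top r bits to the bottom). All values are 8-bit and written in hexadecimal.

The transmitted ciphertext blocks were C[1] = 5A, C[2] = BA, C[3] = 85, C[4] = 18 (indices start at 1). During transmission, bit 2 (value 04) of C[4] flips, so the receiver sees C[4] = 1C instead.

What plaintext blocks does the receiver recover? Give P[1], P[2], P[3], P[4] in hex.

P[1] = E8, P[2] = AF, P[3] = 9E, P[4] = F4

CFB decryption: P_i = C_i ⊕ E(K, C_{i−1}), with C_{0} = IV.
Only C[4] changed, to 1C. In CFB, a change in C_i flips the same bit in P_i and garbles P_{i+1}. Decrypting the received ciphertext:
P[1]: E(K, 20) = B2; 5A ⊕ B2 = E8.
P[2]: E(K, 5A) = 15; BA ⊕ 15 = AF.
P[3]: E(K, BA) = 1B; 85 ⊕ 1B = 9E.
P[4]: E(K, 85) = E8; 1C ⊕ E8 = F4.
Blocks that differ from the original plaintext: P[4].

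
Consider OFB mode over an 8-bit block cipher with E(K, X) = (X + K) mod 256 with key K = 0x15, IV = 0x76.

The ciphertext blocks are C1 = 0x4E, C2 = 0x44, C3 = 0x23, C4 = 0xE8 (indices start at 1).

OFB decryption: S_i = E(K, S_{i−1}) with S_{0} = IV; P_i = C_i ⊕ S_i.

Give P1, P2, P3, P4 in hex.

P1: S = E(K, 0x76) = 0x8B; 0x4E ⊕ 0x8B = 0xC5.
P2: S = E(K, 0x8B) = 0xA0; 0x44 ⊕ 0xA0 = 0xE4.
P3: S = E(K, 0xA0) = 0xB5; 0x23 ⊕ 0xB5 = 0x96.
P4: S = E(K, 0xB5) = 0xCA; 0xE8 ⊕ 0xCA = 0x22.

P1 = 0xC5, P2 = 0xE4, P3 = 0x96, P4 = 0x22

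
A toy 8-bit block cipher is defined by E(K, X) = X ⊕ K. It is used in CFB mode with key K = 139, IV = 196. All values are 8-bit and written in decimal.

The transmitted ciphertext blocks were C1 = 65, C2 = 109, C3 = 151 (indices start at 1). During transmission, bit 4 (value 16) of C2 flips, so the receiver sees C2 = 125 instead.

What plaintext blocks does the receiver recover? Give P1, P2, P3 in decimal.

P1 = 14, P2 = 183, P3 = 97

CFB decryption: P_i = C_i ⊕ E(K, C_{i−1}), with C_{0} = IV.
Only C2 changed, to 125. In CFB, a change in C_i flips the same bit in P_i and garbles P_{i+1}. Decrypting the received ciphertext:
P1: E(K, 196) = 79; 65 ⊕ 79 = 14.
P2: E(K, 65) = 202; 125 ⊕ 202 = 183.
P3: E(K, 125) = 246; 151 ⊕ 246 = 97.
Blocks that differ from the original plaintext: P2, P3.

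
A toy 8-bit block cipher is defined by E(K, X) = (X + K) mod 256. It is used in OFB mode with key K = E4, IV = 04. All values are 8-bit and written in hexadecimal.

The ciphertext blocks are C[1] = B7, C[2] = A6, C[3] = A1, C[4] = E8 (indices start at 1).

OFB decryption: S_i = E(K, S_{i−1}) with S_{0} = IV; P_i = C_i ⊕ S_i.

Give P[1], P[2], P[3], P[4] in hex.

P[1] = 5F, P[2] = 6A, P[3] = 11, P[4] = 7C

P[1]: S = E(K, 04) = E8; B7 ⊕ E8 = 5F.
P[2]: S = E(K, E8) = CC; A6 ⊕ CC = 6A.
P[3]: S = E(K, CC) = B0; A1 ⊕ B0 = 11.
P[4]: S = E(K, B0) = 94; E8 ⊕ 94 = 7C.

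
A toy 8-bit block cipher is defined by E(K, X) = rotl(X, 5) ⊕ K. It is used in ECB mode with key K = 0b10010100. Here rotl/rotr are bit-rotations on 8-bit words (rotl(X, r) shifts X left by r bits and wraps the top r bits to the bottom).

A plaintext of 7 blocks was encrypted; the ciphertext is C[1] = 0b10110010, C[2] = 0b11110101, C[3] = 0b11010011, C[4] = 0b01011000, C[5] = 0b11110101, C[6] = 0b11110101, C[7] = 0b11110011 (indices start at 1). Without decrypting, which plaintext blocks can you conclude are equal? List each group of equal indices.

ECB encrypts each block independently with the same key, so equal ciphertext blocks imply equal plaintext blocks.
C[2] = C[5] = C[6] = 0b11110101, so P[2] = P[5] = P[6].

P[2] = P[5] = P[6]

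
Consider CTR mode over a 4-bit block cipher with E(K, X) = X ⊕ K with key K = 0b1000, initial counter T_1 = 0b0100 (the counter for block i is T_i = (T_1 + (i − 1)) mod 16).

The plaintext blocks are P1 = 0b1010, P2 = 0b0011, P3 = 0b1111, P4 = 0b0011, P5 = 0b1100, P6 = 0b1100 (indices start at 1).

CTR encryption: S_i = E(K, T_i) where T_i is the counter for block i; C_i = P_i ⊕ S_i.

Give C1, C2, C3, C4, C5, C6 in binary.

C1: T = 0b0100, S = E(K, T) = 0b1100; 0b1010 ⊕ 0b1100 = 0b0110.
C2: T = 0b0101, S = E(K, T) = 0b1101; 0b0011 ⊕ 0b1101 = 0b1110.
C3: T = 0b0110, S = E(K, T) = 0b1110; 0b1111 ⊕ 0b1110 = 0b0001.
C4: T = 0b0111, S = E(K, T) = 0b1111; 0b0011 ⊕ 0b1111 = 0b1100.
C5: T = 0b1000, S = E(K, T) = 0b0000; 0b1100 ⊕ 0b0000 = 0b1100.
C6: T = 0b1001, S = E(K, T) = 0b0001; 0b1100 ⊕ 0b0001 = 0b1101.

C1 = 0b0110, C2 = 0b1110, C3 = 0b0001, C4 = 0b1100, C5 = 0b1100, C6 = 0b1101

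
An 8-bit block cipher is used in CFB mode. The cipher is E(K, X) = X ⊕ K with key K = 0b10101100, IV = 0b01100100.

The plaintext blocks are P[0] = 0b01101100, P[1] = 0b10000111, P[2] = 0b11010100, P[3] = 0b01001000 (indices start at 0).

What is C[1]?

CFB encryption: C_i = P_i ⊕ E(K, C_{i−1}), with C_{−1} = IV.
C[0]: E(K, 0b01100100) = 0b11001000; 0b01101100 ⊕ 0b11001000 = 0b10100100.
C[1]: E(K, 0b10100100) = 0b00001000; 0b10000111 ⊕ 0b00001000 = 0b10001111.

C[1] = 0b10001111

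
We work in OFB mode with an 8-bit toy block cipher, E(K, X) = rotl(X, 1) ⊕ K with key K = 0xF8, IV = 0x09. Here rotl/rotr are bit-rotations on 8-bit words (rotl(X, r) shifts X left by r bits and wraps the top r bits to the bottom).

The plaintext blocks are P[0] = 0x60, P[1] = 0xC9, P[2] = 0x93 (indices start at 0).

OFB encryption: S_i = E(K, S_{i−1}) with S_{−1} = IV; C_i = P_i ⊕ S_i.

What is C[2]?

C[0]: S = E(K, 0x09) = 0xEA; 0x60 ⊕ 0xEA = 0x8A.
C[1]: S = E(K, 0xEA) = 0x2D; 0xC9 ⊕ 0x2D = 0xE4.
C[2]: S = E(K, 0x2D) = 0xA2; 0x93 ⊕ 0xA2 = 0x31.

C[2] = 0x31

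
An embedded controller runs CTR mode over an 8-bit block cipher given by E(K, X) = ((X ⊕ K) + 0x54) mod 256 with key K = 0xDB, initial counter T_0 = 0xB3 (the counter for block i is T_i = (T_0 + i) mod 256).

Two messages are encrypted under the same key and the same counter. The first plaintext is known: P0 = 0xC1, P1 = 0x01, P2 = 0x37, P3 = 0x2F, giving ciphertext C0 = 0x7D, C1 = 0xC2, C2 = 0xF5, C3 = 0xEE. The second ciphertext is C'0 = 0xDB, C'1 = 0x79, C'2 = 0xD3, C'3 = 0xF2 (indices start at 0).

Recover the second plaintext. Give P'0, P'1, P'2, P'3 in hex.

In CTR with a reused counter, both messages share the same keystream S_i, so C_i ⊕ C'_i = P_i ⊕ P'_i and thus P'_i = P_i ⊕ C_i ⊕ C'_i.
P'0: 0xC1 ⊕ 0x7D ⊕ 0xDB = 0x67.
P'1: 0x01 ⊕ 0xC2 ⊕ 0x79 = 0xBA.
P'2: 0x37 ⊕ 0xF5 ⊕ 0xD3 = 0x11.
P'3: 0x2F ⊕ 0xEE ⊕ 0xF2 = 0x33.

P'0 = 0x67, P'1 = 0xBA, P'2 = 0x11, P'3 = 0x33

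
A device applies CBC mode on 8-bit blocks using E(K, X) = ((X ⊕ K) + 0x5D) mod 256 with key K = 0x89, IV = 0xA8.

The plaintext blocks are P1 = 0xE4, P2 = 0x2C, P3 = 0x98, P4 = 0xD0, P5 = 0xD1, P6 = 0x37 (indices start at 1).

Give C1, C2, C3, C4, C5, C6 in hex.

C1 = 0x22, C2 = 0xE4, C3 = 0x52, C4 = 0x68, C5 = 0x8D, C6 = 0x90

CBC encryption: C_i = E(K, P_i ⊕ C_{i−1}), with C_{0} = IV.
C1: P1 ⊕ 0xA8 = 0x4C; E(K, 0x4C) = 0x22.
C2: P2 ⊕ 0x22 = 0x0E; E(K, 0x0E) = 0xE4.
C3: P3 ⊕ 0xE4 = 0x7C; E(K, 0x7C) = 0x52.
C4: P4 ⊕ 0x52 = 0x82; E(K, 0x82) = 0x68.
C5: P5 ⊕ 0x68 = 0xB9; E(K, 0xB9) = 0x8D.
C6: P6 ⊕ 0x8D = 0xBA; E(K, 0xBA) = 0x90.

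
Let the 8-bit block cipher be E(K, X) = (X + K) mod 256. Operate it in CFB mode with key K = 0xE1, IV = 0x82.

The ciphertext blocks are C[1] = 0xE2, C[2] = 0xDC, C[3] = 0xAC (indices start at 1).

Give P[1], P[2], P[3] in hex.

CFB decryption: P_i = C_i ⊕ E(K, C_{i−1}), with C_{0} = IV.
P[1]: E(K, 0x82) = 0x63; 0xE2 ⊕ 0x63 = 0x81.
P[2]: E(K, 0xE2) = 0xC3; 0xDC ⊕ 0xC3 = 0x1F.
P[3]: E(K, 0xDC) = 0xBD; 0xAC ⊕ 0xBD = 0x11.

P[1] = 0x81, P[2] = 0x1F, P[3] = 0x11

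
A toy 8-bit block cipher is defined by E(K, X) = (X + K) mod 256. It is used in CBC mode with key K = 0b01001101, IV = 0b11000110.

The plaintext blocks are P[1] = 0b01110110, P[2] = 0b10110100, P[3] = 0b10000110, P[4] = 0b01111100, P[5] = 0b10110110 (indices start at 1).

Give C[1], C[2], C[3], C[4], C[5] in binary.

C[1] = 0b11111101, C[2] = 0b10010110, C[3] = 0b01011101, C[4] = 0b01101110, C[5] = 0b00100101

CBC encryption: C_i = E(K, P_i ⊕ C_{i−1}), with C_{0} = IV.
C[1]: P[1] ⊕ 0b11000110 = 0b10110000; E(K, 0b10110000) = 0b11111101.
C[2]: P[2] ⊕ 0b11111101 = 0b01001001; E(K, 0b01001001) = 0b10010110.
C[3]: P[3] ⊕ 0b10010110 = 0b00010000; E(K, 0b00010000) = 0b01011101.
C[4]: P[4] ⊕ 0b01011101 = 0b00100001; E(K, 0b00100001) = 0b01101110.
C[5]: P[5] ⊕ 0b01101110 = 0b11011000; E(K, 0b11011000) = 0b00100101.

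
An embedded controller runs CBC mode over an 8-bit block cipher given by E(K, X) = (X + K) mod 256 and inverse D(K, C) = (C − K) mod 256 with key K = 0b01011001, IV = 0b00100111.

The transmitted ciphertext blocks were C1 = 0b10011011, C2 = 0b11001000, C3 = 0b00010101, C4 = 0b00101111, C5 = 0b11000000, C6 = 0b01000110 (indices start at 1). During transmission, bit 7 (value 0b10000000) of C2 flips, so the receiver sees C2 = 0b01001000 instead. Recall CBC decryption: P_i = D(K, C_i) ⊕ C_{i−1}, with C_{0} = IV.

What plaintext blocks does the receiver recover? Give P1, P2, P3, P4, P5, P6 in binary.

P1 = 0b01100101, P2 = 0b01110100, P3 = 0b11110100, P4 = 0b11000011, P5 = 0b01001000, P6 = 0b00101101

Only C2 changed, to 0b01001000. In CBC, a change in C_i garbles P_i and flips the same bit in P_{i+1}. Decrypting the received ciphertext:
P1: D(K, 0b10011011) = 0b01000010; 0b01000010 ⊕ 0b00100111 = 0b01100101.
P2: D(K, 0b01001000) = 0b11101111; 0b11101111 ⊕ 0b10011011 = 0b01110100.
P3: D(K, 0b00010101) = 0b10111100; 0b10111100 ⊕ 0b01001000 = 0b11110100.
P4: D(K, 0b00101111) = 0b11010110; 0b11010110 ⊕ 0b00010101 = 0b11000011.
P5: D(K, 0b11000000) = 0b01100111; 0b01100111 ⊕ 0b00101111 = 0b01001000.
P6: D(K, 0b01000110) = 0b11101101; 0b11101101 ⊕ 0b11000000 = 0b00101101.
Blocks that differ from the original plaintext: P2, P3.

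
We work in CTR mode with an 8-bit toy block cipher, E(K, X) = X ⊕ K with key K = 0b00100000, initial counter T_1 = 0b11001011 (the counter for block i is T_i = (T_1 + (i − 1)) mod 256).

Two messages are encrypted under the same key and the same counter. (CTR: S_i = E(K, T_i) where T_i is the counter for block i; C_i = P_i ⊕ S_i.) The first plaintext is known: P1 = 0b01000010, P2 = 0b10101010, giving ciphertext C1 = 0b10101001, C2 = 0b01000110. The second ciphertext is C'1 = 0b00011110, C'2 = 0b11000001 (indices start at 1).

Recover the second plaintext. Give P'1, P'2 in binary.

In CTR with a reused counter, both messages share the same keystream S_i, so C_i ⊕ C'_i = P_i ⊕ P'_i and thus P'_i = P_i ⊕ C_i ⊕ C'_i.
P'1: 0b01000010 ⊕ 0b10101001 ⊕ 0b00011110 = 0b11110101.
P'2: 0b10101010 ⊕ 0b01000110 ⊕ 0b11000001 = 0b00101101.

P'1 = 0b11110101, P'2 = 0b00101101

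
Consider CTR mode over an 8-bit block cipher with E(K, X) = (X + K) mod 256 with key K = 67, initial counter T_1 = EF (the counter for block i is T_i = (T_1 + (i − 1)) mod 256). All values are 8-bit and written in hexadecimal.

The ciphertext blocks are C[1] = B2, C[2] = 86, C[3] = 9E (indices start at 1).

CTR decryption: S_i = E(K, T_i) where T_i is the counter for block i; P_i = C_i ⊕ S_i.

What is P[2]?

P[2] = D1

P[2]: T = F0, S = E(K, T) = 57; 86 ⊕ 57 = D1.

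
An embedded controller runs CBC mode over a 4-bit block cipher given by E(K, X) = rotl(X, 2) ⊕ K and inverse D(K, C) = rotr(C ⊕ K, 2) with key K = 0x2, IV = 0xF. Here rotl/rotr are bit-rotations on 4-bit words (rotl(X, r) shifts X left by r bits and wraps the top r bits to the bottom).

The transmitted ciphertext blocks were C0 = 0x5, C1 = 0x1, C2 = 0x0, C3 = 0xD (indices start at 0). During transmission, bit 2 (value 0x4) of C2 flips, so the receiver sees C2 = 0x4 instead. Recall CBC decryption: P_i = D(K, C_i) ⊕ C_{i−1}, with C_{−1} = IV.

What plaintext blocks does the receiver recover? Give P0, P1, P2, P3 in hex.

P0 = 0x2, P1 = 0x9, P2 = 0x8, P3 = 0xB

Only C2 changed, to 0x4. In CBC, a change in C_i garbles P_i and flips the same bit in P_{i+1}. Decrypting the received ciphertext:
P0: D(K, 0x5) = 0xD; 0xD ⊕ 0xF = 0x2.
P1: D(K, 0x1) = 0xC; 0xC ⊕ 0x5 = 0x9.
P2: D(K, 0x4) = 0x9; 0x9 ⊕ 0x1 = 0x8.
P3: D(K, 0xD) = 0xF; 0xF ⊕ 0x4 = 0xB.
Blocks that differ from the original plaintext: P2, P3.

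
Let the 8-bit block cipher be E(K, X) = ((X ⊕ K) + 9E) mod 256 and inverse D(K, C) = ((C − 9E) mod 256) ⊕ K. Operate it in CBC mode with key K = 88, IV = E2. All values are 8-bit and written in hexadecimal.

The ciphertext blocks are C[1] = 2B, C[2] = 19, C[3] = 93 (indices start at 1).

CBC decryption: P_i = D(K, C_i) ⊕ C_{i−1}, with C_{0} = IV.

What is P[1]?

P[1]: D(K, 2B) = 05; 05 ⊕ E2 = E7.

P[1] = E7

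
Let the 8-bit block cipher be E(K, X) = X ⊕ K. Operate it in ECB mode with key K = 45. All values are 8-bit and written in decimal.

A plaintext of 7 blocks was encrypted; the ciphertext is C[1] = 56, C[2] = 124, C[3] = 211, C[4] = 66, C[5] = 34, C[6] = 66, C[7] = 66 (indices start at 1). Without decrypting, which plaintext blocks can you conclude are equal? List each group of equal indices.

ECB encrypts each block independently with the same key, so equal ciphertext blocks imply equal plaintext blocks.
C[4] = C[6] = C[7] = 66, so P[4] = P[6] = P[7].

P[4] = P[6] = P[7]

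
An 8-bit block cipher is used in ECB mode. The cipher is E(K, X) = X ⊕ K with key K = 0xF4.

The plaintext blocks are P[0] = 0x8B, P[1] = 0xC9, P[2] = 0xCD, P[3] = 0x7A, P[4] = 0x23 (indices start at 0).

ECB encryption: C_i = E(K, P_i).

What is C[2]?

C[2]: E(K, 0xCD) = 0x39.

C[2] = 0x39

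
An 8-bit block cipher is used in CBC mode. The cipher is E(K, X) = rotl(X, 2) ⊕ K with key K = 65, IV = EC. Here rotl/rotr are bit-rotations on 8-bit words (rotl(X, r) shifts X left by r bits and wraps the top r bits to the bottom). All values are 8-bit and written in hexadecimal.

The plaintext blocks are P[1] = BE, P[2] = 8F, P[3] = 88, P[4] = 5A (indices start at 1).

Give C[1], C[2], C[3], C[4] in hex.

CBC encryption: C_i = E(K, P_i ⊕ C_{i−1}), with C_{0} = IV.
C[1]: P[1] ⊕ EC = 52; E(K, 52) = 2C.
C[2]: P[2] ⊕ 2C = A3; E(K, A3) = EB.
C[3]: P[3] ⊕ EB = 63; E(K, 63) = E8.
C[4]: P[4] ⊕ E8 = B2; E(K, B2) = AF.

C[1] = 2C, C[2] = EB, C[3] = E8, C[4] = AF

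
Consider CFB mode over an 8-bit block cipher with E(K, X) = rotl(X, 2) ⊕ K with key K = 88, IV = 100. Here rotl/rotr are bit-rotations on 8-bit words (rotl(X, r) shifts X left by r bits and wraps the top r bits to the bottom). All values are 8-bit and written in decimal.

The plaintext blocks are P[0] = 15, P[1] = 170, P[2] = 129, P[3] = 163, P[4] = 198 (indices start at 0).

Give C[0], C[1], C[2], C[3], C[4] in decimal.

CFB encryption: C_i = P_i ⊕ E(K, C_{i−1}), with C_{−1} = IV.
C[0]: E(K, 100) = 201; 15 ⊕ 201 = 198.
C[1]: E(K, 198) = 67; 170 ⊕ 67 = 233.
C[2]: E(K, 233) = 255; 129 ⊕ 255 = 126.
C[3]: E(K, 126) = 161; 163 ⊕ 161 = 2.
C[4]: E(K, 2) = 80; 198 ⊕ 80 = 150.

C[0] = 198, C[1] = 233, C[2] = 126, C[3] = 2, C[4] = 150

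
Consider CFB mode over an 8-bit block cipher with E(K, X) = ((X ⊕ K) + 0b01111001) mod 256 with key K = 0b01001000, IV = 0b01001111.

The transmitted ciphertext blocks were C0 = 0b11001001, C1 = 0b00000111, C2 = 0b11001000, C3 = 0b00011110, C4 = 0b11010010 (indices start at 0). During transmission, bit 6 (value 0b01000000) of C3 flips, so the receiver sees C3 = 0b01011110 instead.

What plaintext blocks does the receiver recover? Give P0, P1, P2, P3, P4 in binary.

P0 = 0b01001001, P1 = 0b11111101, P2 = 0b00000000, P3 = 0b10100111, P4 = 0b01011101

CFB decryption: P_i = C_i ⊕ E(K, C_{i−1}), with C_{−1} = IV.
Only C3 changed, to 0b01011110. In CFB, a change in C_i flips the same bit in P_i and garbles P_{i+1}. Decrypting the received ciphertext:
P0: E(K, 0b01001111) = 0b10000000; 0b11001001 ⊕ 0b10000000 = 0b01001001.
P1: E(K, 0b11001001) = 0b11111010; 0b00000111 ⊕ 0b11111010 = 0b11111101.
P2: E(K, 0b00000111) = 0b11001000; 0b11001000 ⊕ 0b11001000 = 0b00000000.
P3: E(K, 0b11001000) = 0b11111001; 0b01011110 ⊕ 0b11111001 = 0b10100111.
P4: E(K, 0b01011110) = 0b10001111; 0b11010010 ⊕ 0b10001111 = 0b01011101.
Blocks that differ from the original plaintext: P3, P4.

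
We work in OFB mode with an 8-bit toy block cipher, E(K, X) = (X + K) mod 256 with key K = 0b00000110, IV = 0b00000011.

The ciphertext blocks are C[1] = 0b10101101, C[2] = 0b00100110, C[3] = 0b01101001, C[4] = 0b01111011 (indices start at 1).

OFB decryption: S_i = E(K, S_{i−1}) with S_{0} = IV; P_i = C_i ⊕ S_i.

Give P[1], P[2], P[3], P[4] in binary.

P[1]: S = E(K, 0b00000011) = 0b00001001; 0b10101101 ⊕ 0b00001001 = 0b10100100.
P[2]: S = E(K, 0b00001001) = 0b00001111; 0b00100110 ⊕ 0b00001111 = 0b00101001.
P[3]: S = E(K, 0b00001111) = 0b00010101; 0b01101001 ⊕ 0b00010101 = 0b01111100.
P[4]: S = E(K, 0b00010101) = 0b00011011; 0b01111011 ⊕ 0b00011011 = 0b01100000.

P[1] = 0b10100100, P[2] = 0b00101001, P[3] = 0b01111100, P[4] = 0b01100000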